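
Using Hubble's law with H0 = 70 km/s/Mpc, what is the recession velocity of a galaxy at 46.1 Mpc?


v = H0 * d = 70 * 46.1 = 3227.0

3227.0 km/s


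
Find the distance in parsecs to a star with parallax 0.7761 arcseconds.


d = 1/p = 1/0.7761 = 1.2885

1.2885 pc


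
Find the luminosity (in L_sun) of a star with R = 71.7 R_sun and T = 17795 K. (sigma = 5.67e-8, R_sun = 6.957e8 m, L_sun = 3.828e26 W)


R = 71.7 * 6.957e8 m = 4.988169e+10 m. L = 4*pi*R^2*sigma*T^4 = 4*pi*(4.988169e+10)^2 * 5.67e-8 * 17795^4 = 1.777735767e+32 W. L/L_sun = 1.777735767e+32 / 3.828e26 = 464403.283

464403.283 L_sun


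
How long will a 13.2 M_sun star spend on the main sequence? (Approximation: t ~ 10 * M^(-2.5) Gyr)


t = 10 * M^(-2.5) = 10 * 13.2^(-2.5) = 0.0158

0.0158 Gyr


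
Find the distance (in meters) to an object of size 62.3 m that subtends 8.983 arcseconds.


D = size / theta_rad, theta_rad = 8.983 * pi/(180*3600) = 4.355e-05, D = 1.431e+06

1.431e+06 m


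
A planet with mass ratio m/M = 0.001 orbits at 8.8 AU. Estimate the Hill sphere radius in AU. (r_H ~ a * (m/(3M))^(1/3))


r_H = a * (m/3M)^(1/3) = 8.8 * (0.001/3)^(1/3) = 0.6102

0.6102 AU


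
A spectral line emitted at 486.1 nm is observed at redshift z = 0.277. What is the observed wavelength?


lam_obs = lam_emit * (1 + z) = 486.1 * (1 + 0.277) = 620.7497

620.7497 nm


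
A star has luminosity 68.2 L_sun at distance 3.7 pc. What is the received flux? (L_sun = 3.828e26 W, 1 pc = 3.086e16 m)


F = L / (4*pi*d^2) = 2.611e+28 / (4*pi*(1.142e+17)^2) = 1.593e-07

1.593e-07 W/m^2


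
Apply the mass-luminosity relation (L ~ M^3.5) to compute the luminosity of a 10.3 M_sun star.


L/L_sun = (M/M_sun)^3.5 = 10.3^3.5 = 3506.9558

3506.9558 L_sun


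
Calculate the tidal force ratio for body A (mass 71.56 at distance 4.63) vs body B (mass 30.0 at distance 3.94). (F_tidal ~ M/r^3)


Ratio = (M1/r1^3) / (M2/r2^3) = (71.56/4.63^3) / (30.0/3.94^3) = 1.4699

1.4699


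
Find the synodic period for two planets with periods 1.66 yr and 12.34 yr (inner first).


1/P_syn = |1/P1 - 1/P2| = |1/1.66 - 1/12.34| => P_syn = 1.918

1.918 years


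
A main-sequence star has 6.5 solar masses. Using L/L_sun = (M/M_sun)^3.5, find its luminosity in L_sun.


L/L_sun = (M/M_sun)^3.5 = 6.5^3.5 = 700.1591

700.1591 L_sun


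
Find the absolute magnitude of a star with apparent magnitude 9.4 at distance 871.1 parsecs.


M = m - 5*log10(d) + 5 = 9.4 - 5*log10(871.1) + 5 = -0.3003

-0.3003


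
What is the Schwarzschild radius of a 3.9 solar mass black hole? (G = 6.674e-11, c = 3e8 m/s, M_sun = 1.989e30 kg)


M = 3.9 * 1.989e30 kg = 7.7571e+30 kg. rs = 2GM/c^2 = 2 * 6.674e-11 * 7.7571e+30 / (3e8)^2 = 11504.6412

11504.6412 m


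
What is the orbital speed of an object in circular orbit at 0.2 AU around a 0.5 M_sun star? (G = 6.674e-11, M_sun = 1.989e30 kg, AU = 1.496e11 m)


v = sqrt(GM/r) = sqrt(6.674e-11 * 9.945e+29 / 2.992e+10) = 47099.3269

47099.3269 m/s


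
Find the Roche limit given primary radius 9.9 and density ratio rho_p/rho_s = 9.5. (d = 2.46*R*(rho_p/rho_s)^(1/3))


d_Roche = 2.46 * 9.9 * 9.5^(1/3) = 51.5796

51.5796


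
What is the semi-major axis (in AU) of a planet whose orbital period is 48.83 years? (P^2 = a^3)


a = P^(2/3) = 48.83^(2/3) = 13.3595

13.3595 AU


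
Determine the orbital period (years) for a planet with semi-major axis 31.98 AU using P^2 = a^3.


P = a^(3/2) = 31.98^1.5 = 180.8497

180.8497 years


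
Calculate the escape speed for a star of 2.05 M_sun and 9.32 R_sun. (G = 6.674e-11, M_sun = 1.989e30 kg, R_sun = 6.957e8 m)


M = 2.05 * 1.989e30 kg = 4.07745e+30 kg; R = 9.32 * 6.957e8 m = 6.483924e+09 m. v_esc = sqrt(2GM/R) = sqrt(2 * 6.674e-11 * 4.07745e+30 / 6.483924e+09) = 289723.3267

289723.3267 m/s


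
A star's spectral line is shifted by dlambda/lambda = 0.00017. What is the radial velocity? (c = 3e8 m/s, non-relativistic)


v = (dlambda/lambda) * c = 0.00017 * 3e8 = 51000.0

51000.0 m/s


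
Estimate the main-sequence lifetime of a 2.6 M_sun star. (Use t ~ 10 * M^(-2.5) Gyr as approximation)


t = 10 * M^(-2.5) = 10 * 2.6^(-2.5) = 0.9174

0.9174 Gyr


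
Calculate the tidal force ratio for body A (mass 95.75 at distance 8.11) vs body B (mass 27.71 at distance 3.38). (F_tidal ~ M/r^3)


Ratio = (M1/r1^3) / (M2/r2^3) = (95.75/8.11^3) / (27.71/3.38^3) = 0.2501

0.2501


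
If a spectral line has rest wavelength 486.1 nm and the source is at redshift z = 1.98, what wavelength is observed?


lam_obs = lam_emit * (1 + z) = 486.1 * (1 + 1.98) = 1448.578

1448.578 nm


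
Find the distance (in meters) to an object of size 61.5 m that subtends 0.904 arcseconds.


D = size / theta_rad, theta_rad = 0.904 * pi/(180*3600) = 4.383e-06, D = 1.403e+07

1.403e+07 m


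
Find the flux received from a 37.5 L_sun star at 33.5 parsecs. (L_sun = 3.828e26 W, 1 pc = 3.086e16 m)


F = L / (4*pi*d^2) = 1.436e+28 / (4*pi*(1.034e+18)^2) = 1.069e-09

1.069e-09 W/m^2


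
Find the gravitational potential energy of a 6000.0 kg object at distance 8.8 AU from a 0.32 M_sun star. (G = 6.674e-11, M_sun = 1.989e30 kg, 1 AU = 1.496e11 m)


M = 0.32 * 1.989e30 kg = 6.3648e+29 kg; r = 8.8 AU * 1.496e11 m/AU = 1.31648e+12 m. U = -GM*m/r = -(6.674e-11 * 6.3648e+29 * 6000.0) / 1.31648e+12 = -1.936e+11

-1.936e+11 J


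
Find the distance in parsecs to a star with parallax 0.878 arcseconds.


d = 1/p = 1/0.878 = 1.139

1.139 pc


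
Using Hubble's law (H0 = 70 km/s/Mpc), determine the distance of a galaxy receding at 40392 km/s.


d = v / H0 = 40392 / 70 = 577.0286

577.0286 Mpc


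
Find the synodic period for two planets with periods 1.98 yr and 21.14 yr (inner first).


1/P_syn = |1/P1 - 1/P2| = |1/1.98 - 1/21.14| => P_syn = 2.1846

2.1846 years


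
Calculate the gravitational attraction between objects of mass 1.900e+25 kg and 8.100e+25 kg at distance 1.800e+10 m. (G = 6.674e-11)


F = G*m1*m2/r^2 = 6.674e-11 * 1.900e+25 * 8.100e+25 / (1.800e+10)^2 = 6.674e-11 * 1.539e+51 / 3.240e+20 = 3.170e+20

3.170e+20 N


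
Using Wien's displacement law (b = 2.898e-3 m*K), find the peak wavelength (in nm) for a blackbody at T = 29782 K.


lam_max = b / T = 2.898e-3 / 29782 = 9.731e-08 m = 97.3071 nm

97.3071 nm


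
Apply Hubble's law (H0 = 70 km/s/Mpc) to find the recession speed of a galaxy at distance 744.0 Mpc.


v = H0 * d = 70 * 744.0 = 52080.0

52080.0 km/s


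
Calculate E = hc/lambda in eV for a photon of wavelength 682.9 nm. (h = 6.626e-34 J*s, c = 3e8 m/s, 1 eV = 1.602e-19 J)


E = hc/lambda = 6.626e-34 * 3e8 / 6.829e-07 = 2.911e-19 J = 1.817 eV

1.817 eV


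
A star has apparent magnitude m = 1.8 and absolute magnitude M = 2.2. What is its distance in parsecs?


d = 10^((m - M + 5)/5) = 10^((1.8 - 2.2 + 5)/5) = 8.3176

8.3176 pc


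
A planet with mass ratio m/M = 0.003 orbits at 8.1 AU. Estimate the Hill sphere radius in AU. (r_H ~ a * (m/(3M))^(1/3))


r_H = a * (m/3M)^(1/3) = 8.1 * (0.003/3)^(1/3) = 0.81

0.81 AU


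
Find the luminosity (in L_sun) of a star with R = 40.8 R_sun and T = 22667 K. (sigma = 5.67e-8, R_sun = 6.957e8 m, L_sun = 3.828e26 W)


R = 40.8 * 6.957e8 m = 2.838456e+10 m. L = 4*pi*R^2*sigma*T^4 = 4*pi*(2.838456e+10)^2 * 5.67e-8 * 22667^4 = 1.515421464e+32 W. L/L_sun = 1.515421464e+32 / 3.828e26 = 395878.1255

395878.1255 L_sun


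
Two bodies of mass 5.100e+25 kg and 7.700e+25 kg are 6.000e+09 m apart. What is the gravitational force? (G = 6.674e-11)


F = G*m1*m2/r^2 = 6.674e-11 * 5.100e+25 * 7.700e+25 / (6.000e+09)^2 = 6.674e-11 * 3.927e+51 / 3.600e+19 = 7.280e+21

7.280e+21 N


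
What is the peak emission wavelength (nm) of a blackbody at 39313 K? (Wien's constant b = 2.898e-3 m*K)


lam_max = b / T = 2.898e-3 / 39313 = 7.372e-08 m = 73.7161 nm

73.7161 nm


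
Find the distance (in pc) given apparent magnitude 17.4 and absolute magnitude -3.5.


d = 10^((m - M + 5)/5) = 10^((17.4 - -3.5 + 5)/5) = 151356.1248

151356.1248 pc


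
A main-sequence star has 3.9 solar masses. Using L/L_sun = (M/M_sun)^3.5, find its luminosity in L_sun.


L/L_sun = (M/M_sun)^3.5 = 3.9^3.5 = 117.1456

117.1456 L_sun


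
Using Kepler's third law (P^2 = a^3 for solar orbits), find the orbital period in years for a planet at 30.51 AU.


P = a^(3/2) = 30.51^1.5 = 168.5246

168.5246 years


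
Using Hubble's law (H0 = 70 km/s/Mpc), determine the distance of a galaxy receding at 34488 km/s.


d = v / H0 = 34488 / 70 = 492.6857

492.6857 Mpc


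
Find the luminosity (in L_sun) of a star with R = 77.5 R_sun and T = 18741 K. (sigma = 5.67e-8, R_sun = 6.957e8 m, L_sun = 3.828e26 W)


R = 77.5 * 6.957e8 m = 5.391675e+10 m. L = 4*pi*R^2*sigma*T^4 = 4*pi*(5.391675e+10)^2 * 5.67e-8 * 18741^4 = 2.555120447e+32 W. L/L_sun = 2.555120447e+32 / 3.828e26 = 667481.8304

667481.8304 L_sun


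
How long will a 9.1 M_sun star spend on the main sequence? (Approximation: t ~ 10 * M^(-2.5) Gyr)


t = 10 * M^(-2.5) = 10 * 9.1^(-2.5) = 0.04

0.04 Gyr


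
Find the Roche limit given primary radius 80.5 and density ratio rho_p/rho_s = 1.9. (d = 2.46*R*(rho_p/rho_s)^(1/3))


d_Roche = 2.46 * 80.5 * 1.9^(1/3) = 245.2725

245.2725


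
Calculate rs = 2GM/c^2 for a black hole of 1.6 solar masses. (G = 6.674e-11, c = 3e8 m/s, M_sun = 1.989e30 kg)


M = 1.6 * 1.989e30 kg = 3.1824e+30 kg. rs = 2GM/c^2 = 2 * 6.674e-11 * 3.1824e+30 / (3e8)^2 = 4719.8528

4719.8528 m


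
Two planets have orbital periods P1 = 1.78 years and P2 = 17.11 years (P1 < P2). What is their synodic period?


1/P_syn = |1/P1 - 1/P2| = |1/1.78 - 1/17.11| => P_syn = 1.9867

1.9867 years


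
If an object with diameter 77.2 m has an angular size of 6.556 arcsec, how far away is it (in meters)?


D = size / theta_rad, theta_rad = 6.556 * pi/(180*3600) = 3.178e-05, D = 2.429e+06

2.429e+06 m


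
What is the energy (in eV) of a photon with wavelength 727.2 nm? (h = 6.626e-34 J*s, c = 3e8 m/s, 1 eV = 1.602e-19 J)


E = hc/lambda = 6.626e-34 * 3e8 / 7.272e-07 = 2.733e-19 J = 1.7063 eV

1.7063 eV


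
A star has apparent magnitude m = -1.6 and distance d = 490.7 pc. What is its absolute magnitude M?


M = m - 5*log10(d) + 5 = -1.6 - 5*log10(490.7) + 5 = -10.0541

-10.0541


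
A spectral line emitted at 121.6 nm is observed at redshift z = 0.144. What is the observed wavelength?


lam_obs = lam_emit * (1 + z) = 121.6 * (1 + 0.144) = 139.1104

139.1104 nm


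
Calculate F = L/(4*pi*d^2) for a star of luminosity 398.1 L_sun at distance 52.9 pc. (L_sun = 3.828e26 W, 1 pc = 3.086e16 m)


F = L / (4*pi*d^2) = 1.524e+29 / (4*pi*(1.632e+18)^2) = 4.550e-09

4.550e-09 W/m^2


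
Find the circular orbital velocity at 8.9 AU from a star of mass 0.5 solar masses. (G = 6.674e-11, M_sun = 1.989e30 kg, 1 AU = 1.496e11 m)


v = sqrt(GM/r) = sqrt(6.674e-11 * 9.945e+29 / 1.331e+12) = 7060.4876

7060.4876 m/s


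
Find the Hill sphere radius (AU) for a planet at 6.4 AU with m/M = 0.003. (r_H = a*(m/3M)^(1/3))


r_H = a * (m/3M)^(1/3) = 6.4 * (0.003/3)^(1/3) = 0.64

0.64 AU


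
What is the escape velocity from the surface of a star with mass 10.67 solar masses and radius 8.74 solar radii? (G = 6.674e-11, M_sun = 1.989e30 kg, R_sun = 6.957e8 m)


M = 10.67 * 1.989e30 kg = 2.122263e+31 kg; R = 8.74 * 6.957e8 m = 6.080418e+09 m. v_esc = sqrt(2GM/R) = sqrt(2 * 6.674e-11 * 2.122263e+31 / 6.080418e+09) = 682560.2334

682560.2334 m/s


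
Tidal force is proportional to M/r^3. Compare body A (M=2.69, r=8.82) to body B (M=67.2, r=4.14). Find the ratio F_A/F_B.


Ratio = (M1/r1^3) / (M2/r2^3) = (2.69/8.82^3) / (67.2/4.14^3) = 0.0041

0.0041


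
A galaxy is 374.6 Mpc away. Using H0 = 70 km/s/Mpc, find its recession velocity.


v = H0 * d = 70 * 374.6 = 26222.0

26222.0 km/s


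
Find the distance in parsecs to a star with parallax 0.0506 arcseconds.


d = 1/p = 1/0.0506 = 19.7628

19.7628 pc


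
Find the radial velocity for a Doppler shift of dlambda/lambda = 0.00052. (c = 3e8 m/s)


v = (dlambda/lambda) * c = 0.00052 * 3e8 = 156000.0

156000.0 m/s


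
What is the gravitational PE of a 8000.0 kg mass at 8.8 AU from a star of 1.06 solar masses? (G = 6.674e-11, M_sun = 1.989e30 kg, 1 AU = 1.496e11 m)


M = 1.06 * 1.989e30 kg = 2.10834e+30 kg; r = 8.8 AU * 1.496e11 m/AU = 1.31648e+12 m. U = -GM*m/r = -(6.674e-11 * 2.10834e+30 * 8000.0) / 1.31648e+12 = -8.551e+11

-8.551e+11 J


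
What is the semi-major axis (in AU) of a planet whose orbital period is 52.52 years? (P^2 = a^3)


a = P^(2/3) = 52.52^(2/3) = 14.0244

14.0244 AU


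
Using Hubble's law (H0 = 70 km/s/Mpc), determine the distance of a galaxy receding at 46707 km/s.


d = v / H0 = 46707 / 70 = 667.2429

667.2429 Mpc


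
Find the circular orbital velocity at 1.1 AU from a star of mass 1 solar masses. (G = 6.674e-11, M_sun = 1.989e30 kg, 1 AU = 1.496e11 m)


v = sqrt(GM/r) = sqrt(6.674e-11 * 1.989e+30 / 1.646e+11) = 28401.9627

28401.9627 m/s


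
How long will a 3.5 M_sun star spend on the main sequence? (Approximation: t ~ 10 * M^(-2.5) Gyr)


t = 10 * M^(-2.5) = 10 * 3.5^(-2.5) = 0.4363

0.4363 Gyr


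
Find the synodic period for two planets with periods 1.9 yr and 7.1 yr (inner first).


1/P_syn = |1/P1 - 1/P2| = |1/1.9 - 1/7.1| => P_syn = 2.5942

2.5942 years


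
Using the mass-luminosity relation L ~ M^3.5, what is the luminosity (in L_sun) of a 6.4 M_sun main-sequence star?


L/L_sun = (M/M_sun)^3.5 = 6.4^3.5 = 663.1777

663.1777 L_sun


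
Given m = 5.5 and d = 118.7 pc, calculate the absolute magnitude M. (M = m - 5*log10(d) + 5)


M = m - 5*log10(d) + 5 = 5.5 - 5*log10(118.7) + 5 = 0.1277

0.1277


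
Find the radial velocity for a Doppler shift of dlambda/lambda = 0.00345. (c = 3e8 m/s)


v = (dlambda/lambda) * c = 0.00345 * 3e8 = 1.035e+06

1.035e+06 m/s


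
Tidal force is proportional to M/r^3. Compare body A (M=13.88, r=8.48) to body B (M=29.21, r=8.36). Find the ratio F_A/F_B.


Ratio = (M1/r1^3) / (M2/r2^3) = (13.88/8.48^3) / (29.21/8.36^3) = 0.4553

0.4553


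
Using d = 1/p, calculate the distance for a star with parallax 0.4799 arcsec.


d = 1/p = 1/0.4799 = 2.0838

2.0838 pc


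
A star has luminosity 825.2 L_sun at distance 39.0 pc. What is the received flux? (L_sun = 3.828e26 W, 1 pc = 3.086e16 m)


F = L / (4*pi*d^2) = 3.159e+29 / (4*pi*(1.204e+18)^2) = 1.735e-08

1.735e-08 W/m^2


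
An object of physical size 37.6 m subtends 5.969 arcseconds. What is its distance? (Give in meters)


D = size / theta_rad, theta_rad = 5.969 * pi/(180*3600) = 2.894e-05, D = 1.299e+06

1.299e+06 m


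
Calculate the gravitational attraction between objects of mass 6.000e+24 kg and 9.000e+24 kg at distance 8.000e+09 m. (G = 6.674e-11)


F = G*m1*m2/r^2 = 6.674e-11 * 6.000e+24 * 9.000e+24 / (8.000e+09)^2 = 6.674e-11 * 5.400e+49 / 6.400e+19 = 5.631e+19

5.631e+19 N


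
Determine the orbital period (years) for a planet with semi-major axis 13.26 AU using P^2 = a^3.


P = a^(3/2) = 13.26^1.5 = 48.2853

48.2853 years


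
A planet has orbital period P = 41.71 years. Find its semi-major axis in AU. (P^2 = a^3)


a = P^(2/3) = 41.71^(2/3) = 12.0271

12.0271 AU


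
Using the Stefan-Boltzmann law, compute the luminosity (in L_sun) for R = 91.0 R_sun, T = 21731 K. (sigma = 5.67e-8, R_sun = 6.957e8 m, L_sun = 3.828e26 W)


R = 91.0 * 6.957e8 m = 6.33087e+10 m. L = 4*pi*R^2*sigma*T^4 = 4*pi*(6.33087e+10)^2 * 5.67e-8 * 21731^4 = 6.368520652e+32 W. L/L_sun = 6.368520652e+32 / 3.828e26 = 1.664e+06

1.664e+06 L_sun


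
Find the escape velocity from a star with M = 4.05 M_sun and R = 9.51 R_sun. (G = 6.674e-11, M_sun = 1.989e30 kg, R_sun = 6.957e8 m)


M = 4.05 * 1.989e30 kg = 8.05545e+30 kg; R = 9.51 * 6.957e8 m = 6.616107e+09 m. v_esc = sqrt(2GM/R) = sqrt(2 * 6.674e-11 * 8.05545e+30 / 6.616107e+09) = 403136.1482

403136.1482 m/s


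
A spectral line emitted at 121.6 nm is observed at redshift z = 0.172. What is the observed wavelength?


lam_obs = lam_emit * (1 + z) = 121.6 * (1 + 0.172) = 142.5152

142.5152 nm


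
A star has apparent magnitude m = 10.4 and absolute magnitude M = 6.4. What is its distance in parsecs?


d = 10^((m - M + 5)/5) = 10^((10.4 - 6.4 + 5)/5) = 63.0957

63.0957 pc


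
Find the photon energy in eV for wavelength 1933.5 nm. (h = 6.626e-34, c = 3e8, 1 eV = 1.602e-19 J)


E = hc/lambda = 6.626e-34 * 3e8 / 1.934e-06 = 1.028e-19 J = 0.6418 eV

0.6418 eV


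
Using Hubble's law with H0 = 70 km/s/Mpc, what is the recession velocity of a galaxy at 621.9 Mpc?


v = H0 * d = 70 * 621.9 = 43533.0

43533.0 km/s


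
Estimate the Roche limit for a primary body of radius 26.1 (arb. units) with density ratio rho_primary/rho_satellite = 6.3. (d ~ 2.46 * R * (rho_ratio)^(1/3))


d_Roche = 2.46 * 26.1 * 6.3^(1/3) = 118.583

118.583


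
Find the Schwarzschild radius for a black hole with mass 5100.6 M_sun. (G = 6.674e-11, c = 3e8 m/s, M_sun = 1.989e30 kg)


M = 5100.6 * 1.989e30 kg = 1.01450934e+34 kg. rs = 2GM/c^2 = 2 * 6.674e-11 * 1.01450934e+34 / (3e8)^2 = 1.505e+07

1.505e+07 m


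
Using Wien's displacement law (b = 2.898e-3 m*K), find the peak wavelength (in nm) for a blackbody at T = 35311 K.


lam_max = b / T = 2.898e-3 / 35311 = 8.207e-08 m = 82.0707 nm

82.0707 nm


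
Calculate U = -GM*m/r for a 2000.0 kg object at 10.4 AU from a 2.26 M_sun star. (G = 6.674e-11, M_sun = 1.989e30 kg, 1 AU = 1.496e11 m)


M = 2.26 * 1.989e30 kg = 4.49514e+30 kg; r = 10.4 AU * 1.496e11 m/AU = 1.55584e+12 m. U = -GM*m/r = -(6.674e-11 * 4.49514e+30 * 2000.0) / 1.55584e+12 = -3.857e+11

-3.857e+11 J


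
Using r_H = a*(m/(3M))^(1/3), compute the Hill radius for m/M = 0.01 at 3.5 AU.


r_H = a * (m/3M)^(1/3) = 3.5 * (0.01/3)^(1/3) = 0.5228

0.5228 AU


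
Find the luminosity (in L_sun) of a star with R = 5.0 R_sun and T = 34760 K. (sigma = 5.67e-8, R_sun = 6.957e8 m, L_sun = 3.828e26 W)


R = 5.0 * 6.957e8 m = 3.4785e+09 m. L = 4*pi*R^2*sigma*T^4 = 4*pi*(3.4785e+09)^2 * 5.67e-8 * 34760^4 = 1.258624002e+31 W. L/L_sun = 1.258624002e+31 / 3.828e26 = 32879.4149

32879.4149 L_sun


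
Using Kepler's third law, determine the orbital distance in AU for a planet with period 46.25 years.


a = P^(2/3) = 46.25^(2/3) = 12.8847

12.8847 AU


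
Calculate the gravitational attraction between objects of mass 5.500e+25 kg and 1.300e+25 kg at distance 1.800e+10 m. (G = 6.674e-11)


F = G*m1*m2/r^2 = 6.674e-11 * 5.500e+25 * 1.300e+25 / (1.800e+10)^2 = 6.674e-11 * 7.150e+50 / 3.240e+20 = 1.473e+20

1.473e+20 N


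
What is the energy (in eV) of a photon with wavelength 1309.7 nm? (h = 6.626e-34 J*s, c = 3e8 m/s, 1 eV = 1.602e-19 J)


E = hc/lambda = 6.626e-34 * 3e8 / 1.310e-06 = 1.518e-19 J = 0.9474 eV

0.9474 eV


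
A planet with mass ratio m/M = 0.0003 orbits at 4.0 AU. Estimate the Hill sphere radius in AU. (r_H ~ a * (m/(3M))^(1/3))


r_H = a * (m/3M)^(1/3) = 4.0 * (0.0003/3)^(1/3) = 0.1857

0.1857 AU


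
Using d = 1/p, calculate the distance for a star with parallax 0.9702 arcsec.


d = 1/p = 1/0.9702 = 1.0307

1.0307 pc


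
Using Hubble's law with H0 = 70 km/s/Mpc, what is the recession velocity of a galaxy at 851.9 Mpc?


v = H0 * d = 70 * 851.9 = 59633.0

59633.0 km/s


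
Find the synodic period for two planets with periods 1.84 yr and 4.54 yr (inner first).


1/P_syn = |1/P1 - 1/P2| = |1/1.84 - 1/4.54| => P_syn = 3.0939

3.0939 years


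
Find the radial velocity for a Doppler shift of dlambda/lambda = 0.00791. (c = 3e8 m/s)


v = (dlambda/lambda) * c = 0.00791 * 3e8 = 2.373e+06

2.373e+06 m/s


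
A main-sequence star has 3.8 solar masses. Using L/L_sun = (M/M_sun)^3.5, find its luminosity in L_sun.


L/L_sun = (M/M_sun)^3.5 = 3.8^3.5 = 106.9652

106.9652 L_sun


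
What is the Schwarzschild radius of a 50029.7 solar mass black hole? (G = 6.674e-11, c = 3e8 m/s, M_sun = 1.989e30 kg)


M = 50029.7 * 1.989e30 kg = 9.95090733e+34 kg. rs = 2GM/c^2 = 2 * 6.674e-11 * 9.95090733e+34 / (3e8)^2 = 1.476e+08

1.476e+08 m


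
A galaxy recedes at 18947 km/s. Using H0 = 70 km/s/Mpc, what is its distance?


d = v / H0 = 18947 / 70 = 270.6714

270.6714 Mpc


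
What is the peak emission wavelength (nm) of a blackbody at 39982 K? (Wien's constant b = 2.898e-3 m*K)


lam_max = b / T = 2.898e-3 / 39982 = 7.248e-08 m = 72.4826 nm

72.4826 nm


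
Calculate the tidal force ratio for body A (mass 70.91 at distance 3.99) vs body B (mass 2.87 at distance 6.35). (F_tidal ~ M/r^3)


Ratio = (M1/r1^3) / (M2/r2^3) = (70.91/3.99^3) / (2.87/6.35^3) = 99.5928

99.5928


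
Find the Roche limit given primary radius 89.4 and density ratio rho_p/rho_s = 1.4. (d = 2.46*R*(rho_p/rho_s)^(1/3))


d_Roche = 2.46 * 89.4 * 1.4^(1/3) = 246.0265

246.0265


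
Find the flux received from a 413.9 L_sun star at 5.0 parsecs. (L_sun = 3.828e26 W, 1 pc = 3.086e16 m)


F = L / (4*pi*d^2) = 1.584e+29 / (4*pi*(1.543e+17)^2) = 5.296e-07

5.296e-07 W/m^2


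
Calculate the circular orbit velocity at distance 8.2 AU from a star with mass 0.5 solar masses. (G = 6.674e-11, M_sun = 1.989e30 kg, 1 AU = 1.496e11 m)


v = sqrt(GM/r) = sqrt(6.674e-11 * 9.945e+29 / 1.227e+12) = 7355.6791

7355.6791 m/s


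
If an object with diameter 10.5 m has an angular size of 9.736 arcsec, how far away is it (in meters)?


D = size / theta_rad, theta_rad = 9.736 * pi/(180*3600) = 4.720e-05, D = 222450.7463

222450.7463 m


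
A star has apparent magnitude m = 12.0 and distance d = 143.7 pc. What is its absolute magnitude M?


M = m - 5*log10(d) + 5 = 12.0 - 5*log10(143.7) + 5 = 6.2127

6.2127


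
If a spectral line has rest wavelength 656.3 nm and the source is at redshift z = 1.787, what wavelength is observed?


lam_obs = lam_emit * (1 + z) = 656.3 * (1 + 1.787) = 1829.1081

1829.1081 nm


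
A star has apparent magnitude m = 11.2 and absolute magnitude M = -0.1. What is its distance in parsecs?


d = 10^((m - M + 5)/5) = 10^((11.2 - -0.1 + 5)/5) = 1819.7009

1819.7009 pc


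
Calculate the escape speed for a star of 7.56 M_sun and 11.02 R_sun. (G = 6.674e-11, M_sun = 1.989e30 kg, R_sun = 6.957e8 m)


M = 7.56 * 1.989e30 kg = 1.503684e+31 kg; R = 11.02 * 6.957e8 m = 7.666614e+09 m. v_esc = sqrt(2GM/R) = sqrt(2 * 6.674e-11 * 1.503684e+31 / 7.666614e+09) = 511663.6792

511663.6792 m/s


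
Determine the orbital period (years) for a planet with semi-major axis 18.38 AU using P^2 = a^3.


P = a^(3/2) = 18.38^1.5 = 78.7986

78.7986 years


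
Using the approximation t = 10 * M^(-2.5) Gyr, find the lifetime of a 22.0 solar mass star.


t = 10 * M^(-2.5) = 10 * 22.0^(-2.5) = 0.0044

0.0044 Gyr


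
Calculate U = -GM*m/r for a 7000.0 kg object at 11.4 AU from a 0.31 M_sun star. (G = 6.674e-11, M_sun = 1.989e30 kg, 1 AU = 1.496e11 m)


M = 0.31 * 1.989e30 kg = 6.1659e+29 kg; r = 11.4 AU * 1.496e11 m/AU = 1.70544e+12 m. U = -GM*m/r = -(6.674e-11 * 6.1659e+29 * 7000.0) / 1.70544e+12 = -1.689e+11

-1.689e+11 J


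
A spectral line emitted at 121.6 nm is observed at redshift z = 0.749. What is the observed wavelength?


lam_obs = lam_emit * (1 + z) = 121.6 * (1 + 0.749) = 212.6784

212.6784 nm


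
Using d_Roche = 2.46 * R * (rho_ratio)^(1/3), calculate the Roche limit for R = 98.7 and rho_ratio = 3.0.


d_Roche = 2.46 * 98.7 * 3.0^(1/3) = 350.1811

350.1811


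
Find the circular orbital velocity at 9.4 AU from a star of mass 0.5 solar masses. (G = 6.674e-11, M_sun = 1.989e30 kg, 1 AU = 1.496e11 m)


v = sqrt(GM/r) = sqrt(6.674e-11 * 9.945e+29 / 1.406e+12) = 6870.1429

6870.1429 m/s


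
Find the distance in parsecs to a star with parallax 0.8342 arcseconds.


d = 1/p = 1/0.8342 = 1.1988

1.1988 pc


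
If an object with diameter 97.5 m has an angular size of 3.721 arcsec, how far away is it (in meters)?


D = size / theta_rad, theta_rad = 3.721 * pi/(180*3600) = 1.804e-05, D = 5.405e+06

5.405e+06 m


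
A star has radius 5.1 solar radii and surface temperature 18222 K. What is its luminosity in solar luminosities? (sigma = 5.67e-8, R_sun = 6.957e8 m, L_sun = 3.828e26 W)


R = 5.1 * 6.957e8 m = 3.54807e+09 m. L = 4*pi*R^2*sigma*T^4 = 4*pi*(3.54807e+09)^2 * 5.67e-8 * 18222^4 = 9.889206623e+29 W. L/L_sun = 9.889206623e+29 / 3.828e26 = 2583.3873

2583.3873 L_sun


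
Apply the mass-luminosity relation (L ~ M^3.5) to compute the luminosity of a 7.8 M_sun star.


L/L_sun = (M/M_sun)^3.5 = 7.8^3.5 = 1325.3516

1325.3516 L_sun


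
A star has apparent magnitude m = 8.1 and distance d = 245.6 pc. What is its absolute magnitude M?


M = m - 5*log10(d) + 5 = 8.1 - 5*log10(245.6) + 5 = 1.1489

1.1489


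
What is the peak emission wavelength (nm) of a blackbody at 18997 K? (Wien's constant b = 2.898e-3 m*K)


lam_max = b / T = 2.898e-3 / 18997 = 1.526e-07 m = 152.5504 nm

152.5504 nm


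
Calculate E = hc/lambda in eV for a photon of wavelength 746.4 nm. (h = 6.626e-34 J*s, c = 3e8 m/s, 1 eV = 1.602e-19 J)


E = hc/lambda = 6.626e-34 * 3e8 / 7.464e-07 = 2.663e-19 J = 1.6624 eV

1.6624 eV


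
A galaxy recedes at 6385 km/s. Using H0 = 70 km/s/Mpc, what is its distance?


d = v / H0 = 6385 / 70 = 91.2143

91.2143 Mpc


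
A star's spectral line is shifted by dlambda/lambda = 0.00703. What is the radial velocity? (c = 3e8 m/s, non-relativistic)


v = (dlambda/lambda) * c = 0.00703 * 3e8 = 2.109e+06

2.109e+06 m/s


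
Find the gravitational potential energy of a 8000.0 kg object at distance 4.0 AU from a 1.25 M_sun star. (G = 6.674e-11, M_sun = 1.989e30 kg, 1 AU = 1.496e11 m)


M = 1.25 * 1.989e30 kg = 2.48625e+30 kg; r = 4.0 AU * 1.496e11 m/AU = 5.984e+11 m. U = -GM*m/r = -(6.674e-11 * 2.48625e+30 * 8000.0) / 5.984e+11 = -2.218e+12

-2.218e+12 J


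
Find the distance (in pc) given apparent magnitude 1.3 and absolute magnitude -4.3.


d = 10^((m - M + 5)/5) = 10^((1.3 - -4.3 + 5)/5) = 131.8257

131.8257 pc


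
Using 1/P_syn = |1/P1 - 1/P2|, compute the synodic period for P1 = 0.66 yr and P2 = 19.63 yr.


1/P_syn = |1/P1 - 1/P2| = |1/0.66 - 1/19.63| => P_syn = 0.683

0.683 years


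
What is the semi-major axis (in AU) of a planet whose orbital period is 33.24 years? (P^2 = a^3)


a = P^(2/3) = 33.24^(2/3) = 10.3381

10.3381 AU


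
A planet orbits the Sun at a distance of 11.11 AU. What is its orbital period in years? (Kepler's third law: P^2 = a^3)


P = a^(3/2) = 11.11^1.5 = 37.0315

37.0315 years


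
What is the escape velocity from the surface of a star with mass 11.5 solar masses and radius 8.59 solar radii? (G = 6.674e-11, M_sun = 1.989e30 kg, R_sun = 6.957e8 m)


M = 11.5 * 1.989e30 kg = 2.28735e+31 kg; R = 8.59 * 6.957e8 m = 5.976063e+09 m. v_esc = sqrt(2GM/R) = sqrt(2 * 6.674e-11 * 2.28735e+31 / 5.976063e+09) = 714770.8409

714770.8409 m/s


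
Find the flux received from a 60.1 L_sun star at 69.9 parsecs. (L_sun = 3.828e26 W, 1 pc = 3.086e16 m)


F = L / (4*pi*d^2) = 2.301e+28 / (4*pi*(2.157e+18)^2) = 3.935e-10

3.935e-10 W/m^2


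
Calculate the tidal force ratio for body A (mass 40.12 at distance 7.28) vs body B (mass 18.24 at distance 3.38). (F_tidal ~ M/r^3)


Ratio = (M1/r1^3) / (M2/r2^3) = (40.12/7.28^3) / (18.24/3.38^3) = 0.2201

0.2201


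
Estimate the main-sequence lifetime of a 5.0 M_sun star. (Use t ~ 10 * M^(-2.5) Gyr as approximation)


t = 10 * M^(-2.5) = 10 * 5.0^(-2.5) = 0.1789

0.1789 Gyr


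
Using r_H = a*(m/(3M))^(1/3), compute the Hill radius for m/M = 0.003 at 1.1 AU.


r_H = a * (m/3M)^(1/3) = 1.1 * (0.003/3)^(1/3) = 0.11

0.11 AU


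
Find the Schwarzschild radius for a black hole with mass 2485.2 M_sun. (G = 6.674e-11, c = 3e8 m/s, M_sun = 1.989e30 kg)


M = 2485.2 * 1.989e30 kg = 4.9430628e+33 kg. rs = 2GM/c^2 = 2 * 6.674e-11 * 4.9430628e+33 / (3e8)^2 = 7.331e+06

7.331e+06 m


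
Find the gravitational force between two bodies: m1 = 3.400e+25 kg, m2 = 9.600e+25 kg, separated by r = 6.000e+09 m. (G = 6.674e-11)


F = G*m1*m2/r^2 = 6.674e-11 * 3.400e+25 * 9.600e+25 / (6.000e+09)^2 = 6.674e-11 * 3.264e+51 / 3.600e+19 = 6.051e+21

6.051e+21 N


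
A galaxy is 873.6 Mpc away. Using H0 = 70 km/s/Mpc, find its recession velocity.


v = H0 * d = 70 * 873.6 = 61152.0

61152.0 km/s


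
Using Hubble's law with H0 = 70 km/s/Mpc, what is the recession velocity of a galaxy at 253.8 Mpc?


v = H0 * d = 70 * 253.8 = 17766.0

17766.0 km/s


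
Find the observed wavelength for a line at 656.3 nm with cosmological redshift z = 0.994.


lam_obs = lam_emit * (1 + z) = 656.3 * (1 + 0.994) = 1308.6622

1308.6622 nm


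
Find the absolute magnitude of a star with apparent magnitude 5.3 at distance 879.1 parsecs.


M = m - 5*log10(d) + 5 = 5.3 - 5*log10(879.1) + 5 = -4.4202

-4.4202


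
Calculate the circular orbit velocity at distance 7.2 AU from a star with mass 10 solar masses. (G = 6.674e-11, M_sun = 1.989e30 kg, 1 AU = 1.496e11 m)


v = sqrt(GM/r) = sqrt(6.674e-11 * 1.989e+31 / 1.077e+12) = 35105.7655

35105.7655 m/s


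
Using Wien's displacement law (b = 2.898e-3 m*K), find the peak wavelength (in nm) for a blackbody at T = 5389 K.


lam_max = b / T = 2.898e-3 / 5389 = 5.378e-07 m = 537.7621 nm

537.7621 nm


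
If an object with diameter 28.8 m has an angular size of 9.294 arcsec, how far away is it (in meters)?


D = size / theta_rad, theta_rad = 9.294 * pi/(180*3600) = 4.506e-05, D = 639167.8954

639167.8954 m


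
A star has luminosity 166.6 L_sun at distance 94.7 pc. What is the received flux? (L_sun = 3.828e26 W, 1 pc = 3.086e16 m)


F = L / (4*pi*d^2) = 6.377e+28 / (4*pi*(2.922e+18)^2) = 5.942e-10

5.942e-10 W/m^2


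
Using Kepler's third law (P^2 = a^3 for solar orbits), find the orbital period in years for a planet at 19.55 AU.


P = a^(3/2) = 19.55^1.5 = 86.4411

86.4411 years


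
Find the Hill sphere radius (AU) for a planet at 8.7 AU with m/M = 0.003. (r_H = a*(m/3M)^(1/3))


r_H = a * (m/3M)^(1/3) = 8.7 * (0.003/3)^(1/3) = 0.87

0.87 AU


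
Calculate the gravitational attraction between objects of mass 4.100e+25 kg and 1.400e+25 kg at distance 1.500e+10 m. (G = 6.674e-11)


F = G*m1*m2/r^2 = 6.674e-11 * 4.100e+25 * 1.400e+25 / (1.500e+10)^2 = 6.674e-11 * 5.740e+50 / 2.250e+20 = 1.703e+20

1.703e+20 N


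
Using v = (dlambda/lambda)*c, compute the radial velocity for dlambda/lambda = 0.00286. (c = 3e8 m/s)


v = (dlambda/lambda) * c = 0.00286 * 3e8 = 858000.0

858000.0 m/s


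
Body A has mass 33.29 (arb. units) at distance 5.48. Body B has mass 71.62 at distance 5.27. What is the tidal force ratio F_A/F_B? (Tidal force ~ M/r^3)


Ratio = (M1/r1^3) / (M2/r2^3) = (33.29/5.48^3) / (71.62/5.27^3) = 0.4134

0.4134


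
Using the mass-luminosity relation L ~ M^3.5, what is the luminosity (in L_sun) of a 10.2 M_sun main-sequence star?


L/L_sun = (M/M_sun)^3.5 = 10.2^3.5 = 3389.2266

3389.2266 L_sun


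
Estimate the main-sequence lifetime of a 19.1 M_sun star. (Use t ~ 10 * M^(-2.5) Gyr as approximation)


t = 10 * M^(-2.5) = 10 * 19.1^(-2.5) = 0.0063

0.0063 Gyr


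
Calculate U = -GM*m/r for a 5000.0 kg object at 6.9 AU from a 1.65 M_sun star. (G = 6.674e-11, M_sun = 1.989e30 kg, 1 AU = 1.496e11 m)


M = 1.65 * 1.989e30 kg = 3.28185e+30 kg; r = 6.9 AU * 1.496e11 m/AU = 1.03224e+12 m. U = -GM*m/r = -(6.674e-11 * 3.28185e+30 * 5000.0) / 1.03224e+12 = -1.061e+12

-1.061e+12 J


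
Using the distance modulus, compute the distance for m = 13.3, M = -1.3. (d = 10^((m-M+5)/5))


d = 10^((m - M + 5)/5) = 10^((13.3 - -1.3 + 5)/5) = 8317.6377

8317.6377 pc


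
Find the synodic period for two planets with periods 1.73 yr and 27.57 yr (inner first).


1/P_syn = |1/P1 - 1/P2| = |1/1.73 - 1/27.57| => P_syn = 1.8458

1.8458 years


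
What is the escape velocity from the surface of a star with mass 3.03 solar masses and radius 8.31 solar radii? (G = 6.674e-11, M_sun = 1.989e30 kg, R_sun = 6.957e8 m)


M = 3.03 * 1.989e30 kg = 6.02667e+30 kg; R = 8.31 * 6.957e8 m = 5.781267e+09 m. v_esc = sqrt(2GM/R) = sqrt(2 * 6.674e-11 * 6.02667e+30 / 5.781267e+09) = 373022.7257

373022.7257 m/s


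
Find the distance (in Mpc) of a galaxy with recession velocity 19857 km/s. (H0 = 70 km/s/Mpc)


d = v / H0 = 19857 / 70 = 283.6714

283.6714 Mpc


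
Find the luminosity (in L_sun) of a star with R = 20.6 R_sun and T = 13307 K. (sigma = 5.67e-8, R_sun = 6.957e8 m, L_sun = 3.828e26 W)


R = 20.6 * 6.957e8 m = 1.433142e+10 m. L = 4*pi*R^2*sigma*T^4 = 4*pi*(1.433142e+10)^2 * 5.67e-8 * 13307^4 = 4.588724646e+30 W. L/L_sun = 4.588724646e+30 / 3.828e26 = 11987.264

11987.264 L_sun


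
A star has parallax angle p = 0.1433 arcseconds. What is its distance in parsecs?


d = 1/p = 1/0.1433 = 6.9784

6.9784 pc


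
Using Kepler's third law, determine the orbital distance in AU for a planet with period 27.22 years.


a = P^(2/3) = 27.22^(2/3) = 9.0488

9.0488 AU


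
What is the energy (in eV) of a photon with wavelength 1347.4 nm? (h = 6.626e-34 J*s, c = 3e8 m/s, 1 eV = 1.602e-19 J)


E = hc/lambda = 6.626e-34 * 3e8 / 1.347e-06 = 1.475e-19 J = 0.9209 eV

0.9209 eV


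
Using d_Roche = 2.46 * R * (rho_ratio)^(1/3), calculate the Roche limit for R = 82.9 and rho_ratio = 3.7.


d_Roche = 2.46 * 82.9 * 3.7^(1/3) = 315.4207

315.4207


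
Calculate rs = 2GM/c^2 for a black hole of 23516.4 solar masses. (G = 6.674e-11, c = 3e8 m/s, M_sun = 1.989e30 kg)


M = 23516.4 * 1.989e30 kg = 4.67741196e+34 kg. rs = 2GM/c^2 = 2 * 6.674e-11 * 4.67741196e+34 / (3e8)^2 = 6.937e+07

6.937e+07 m


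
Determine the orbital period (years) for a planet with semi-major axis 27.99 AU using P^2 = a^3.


P = a^(3/2) = 27.99^1.5 = 148.0827

148.0827 years


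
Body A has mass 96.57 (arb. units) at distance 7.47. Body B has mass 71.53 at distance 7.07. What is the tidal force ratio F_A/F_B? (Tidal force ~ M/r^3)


Ratio = (M1/r1^3) / (M2/r2^3) = (96.57/7.47^3) / (71.53/7.07^3) = 1.1446

1.1446


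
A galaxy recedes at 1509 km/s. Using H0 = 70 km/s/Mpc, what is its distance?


d = v / H0 = 1509 / 70 = 21.5571

21.5571 Mpc


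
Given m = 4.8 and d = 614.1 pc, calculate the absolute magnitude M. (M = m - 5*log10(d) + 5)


M = m - 5*log10(d) + 5 = 4.8 - 5*log10(614.1) + 5 = -4.1412

-4.1412


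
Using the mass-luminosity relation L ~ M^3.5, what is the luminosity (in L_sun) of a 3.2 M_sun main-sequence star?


L/L_sun = (M/M_sun)^3.5 = 3.2^3.5 = 58.6172

58.6172 L_sun


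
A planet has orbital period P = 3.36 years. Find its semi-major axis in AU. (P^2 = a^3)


a = P^(2/3) = 3.36^(2/3) = 2.2433

2.2433 AU


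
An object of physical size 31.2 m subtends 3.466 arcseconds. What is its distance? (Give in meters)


D = size / theta_rad, theta_rad = 3.466 * pi/(180*3600) = 1.680e-05, D = 1.857e+06

1.857e+06 m


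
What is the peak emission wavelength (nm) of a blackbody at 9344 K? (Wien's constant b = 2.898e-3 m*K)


lam_max = b / T = 2.898e-3 / 9344 = 3.101e-07 m = 310.1455 nm

310.1455 nm


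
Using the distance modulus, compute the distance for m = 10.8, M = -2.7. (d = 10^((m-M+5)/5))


d = 10^((m - M + 5)/5) = 10^((10.8 - -2.7 + 5)/5) = 5011.8723

5011.8723 pc


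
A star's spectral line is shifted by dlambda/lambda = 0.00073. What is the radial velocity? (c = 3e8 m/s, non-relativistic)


v = (dlambda/lambda) * c = 0.00073 * 3e8 = 219000.0

219000.0 m/s


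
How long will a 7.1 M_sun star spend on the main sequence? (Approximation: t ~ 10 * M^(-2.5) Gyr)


t = 10 * M^(-2.5) = 10 * 7.1^(-2.5) = 0.0744

0.0744 Gyr


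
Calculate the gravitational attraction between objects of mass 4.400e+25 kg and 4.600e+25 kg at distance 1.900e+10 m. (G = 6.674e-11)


F = G*m1*m2/r^2 = 6.674e-11 * 4.400e+25 * 4.600e+25 / (1.900e+10)^2 = 6.674e-11 * 2.024e+51 / 3.610e+20 = 3.742e+20

3.742e+20 N


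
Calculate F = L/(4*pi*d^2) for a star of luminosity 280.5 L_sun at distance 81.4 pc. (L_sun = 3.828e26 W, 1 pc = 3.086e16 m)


F = L / (4*pi*d^2) = 1.074e+29 / (4*pi*(2.512e+18)^2) = 1.354e-09

1.354e-09 W/m^2


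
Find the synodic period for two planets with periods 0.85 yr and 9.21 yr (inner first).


1/P_syn = |1/P1 - 1/P2| = |1/0.85 - 1/9.21| => P_syn = 0.9364

0.9364 years


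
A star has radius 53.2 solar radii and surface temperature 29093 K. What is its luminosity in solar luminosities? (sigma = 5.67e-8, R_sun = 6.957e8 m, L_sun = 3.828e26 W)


R = 53.2 * 6.957e8 m = 3.701124e+10 m. L = 4*pi*R^2*sigma*T^4 = 4*pi*(3.701124e+10)^2 * 5.67e-8 * 29093^4 = 6.992206118e+32 W. L/L_sun = 6.992206118e+32 / 3.828e26 = 1.827e+06

1.827e+06 L_sun


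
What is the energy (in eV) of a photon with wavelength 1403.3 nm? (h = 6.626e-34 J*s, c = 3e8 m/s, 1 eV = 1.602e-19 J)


E = hc/lambda = 6.626e-34 * 3e8 / 1.403e-06 = 1.417e-19 J = 0.8842 eV

0.8842 eV


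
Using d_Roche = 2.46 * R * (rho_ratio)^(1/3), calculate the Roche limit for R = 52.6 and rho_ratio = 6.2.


d_Roche = 2.46 * 52.6 * 6.2^(1/3) = 237.7122

237.7122


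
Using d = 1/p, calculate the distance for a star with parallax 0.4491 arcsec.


d = 1/p = 1/0.4491 = 2.2267

2.2267 pc


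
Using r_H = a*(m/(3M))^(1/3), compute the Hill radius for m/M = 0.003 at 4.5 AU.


r_H = a * (m/3M)^(1/3) = 4.5 * (0.003/3)^(1/3) = 0.45

0.45 AU


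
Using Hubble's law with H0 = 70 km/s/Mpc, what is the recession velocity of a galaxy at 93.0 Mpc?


v = H0 * d = 70 * 93.0 = 6510.0

6510.0 km/s


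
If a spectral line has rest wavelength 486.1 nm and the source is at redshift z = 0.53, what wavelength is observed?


lam_obs = lam_emit * (1 + z) = 486.1 * (1 + 0.53) = 743.733

743.733 nm


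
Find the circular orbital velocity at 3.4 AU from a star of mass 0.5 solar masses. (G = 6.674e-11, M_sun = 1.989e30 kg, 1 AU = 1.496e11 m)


v = sqrt(GM/r) = sqrt(6.674e-11 * 9.945e+29 / 5.086e+11) = 11423.2647

11423.2647 m/s


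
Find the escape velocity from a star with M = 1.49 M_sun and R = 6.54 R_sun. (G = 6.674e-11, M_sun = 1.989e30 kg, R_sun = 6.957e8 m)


M = 1.49 * 1.989e30 kg = 2.96361e+30 kg; R = 6.54 * 6.957e8 m = 4.549878e+09 m. v_esc = sqrt(2GM/R) = sqrt(2 * 6.674e-11 * 2.96361e+30 / 4.549878e+09) = 294861.9606

294861.9606 m/s


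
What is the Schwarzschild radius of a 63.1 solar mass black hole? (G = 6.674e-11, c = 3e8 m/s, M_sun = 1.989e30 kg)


M = 63.1 * 1.989e30 kg = 1.255059e+32 kg. rs = 2GM/c^2 = 2 * 6.674e-11 * 1.255059e+32 / (3e8)^2 = 186139.1948

186139.1948 m


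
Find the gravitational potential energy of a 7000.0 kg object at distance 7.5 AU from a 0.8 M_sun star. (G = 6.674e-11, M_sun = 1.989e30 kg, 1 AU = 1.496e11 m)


M = 0.8 * 1.989e30 kg = 1.5912e+30 kg; r = 7.5 AU * 1.496e11 m/AU = 1.122e+12 m. U = -GM*m/r = -(6.674e-11 * 1.5912e+30 * 7000.0) / 1.122e+12 = -6.625e+11

-6.625e+11 J


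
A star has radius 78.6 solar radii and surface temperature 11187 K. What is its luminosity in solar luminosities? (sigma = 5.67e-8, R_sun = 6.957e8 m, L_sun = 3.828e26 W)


R = 78.6 * 6.957e8 m = 5.468202e+10 m. L = 4*pi*R^2*sigma*T^4 = 4*pi*(5.468202e+10)^2 * 5.67e-8 * 11187^4 = 3.336849152e+31 W. L/L_sun = 3.336849152e+31 / 3.828e26 = 87169.5181

87169.5181 L_sun


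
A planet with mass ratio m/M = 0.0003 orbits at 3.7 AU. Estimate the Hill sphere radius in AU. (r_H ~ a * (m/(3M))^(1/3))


r_H = a * (m/3M)^(1/3) = 3.7 * (0.0003/3)^(1/3) = 0.1717

0.1717 AU


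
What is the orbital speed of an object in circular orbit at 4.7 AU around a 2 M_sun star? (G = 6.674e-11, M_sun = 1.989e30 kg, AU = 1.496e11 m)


v = sqrt(GM/r) = sqrt(6.674e-11 * 3.978e+30 / 7.031e+11) = 19431.6986

19431.6986 m/s
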